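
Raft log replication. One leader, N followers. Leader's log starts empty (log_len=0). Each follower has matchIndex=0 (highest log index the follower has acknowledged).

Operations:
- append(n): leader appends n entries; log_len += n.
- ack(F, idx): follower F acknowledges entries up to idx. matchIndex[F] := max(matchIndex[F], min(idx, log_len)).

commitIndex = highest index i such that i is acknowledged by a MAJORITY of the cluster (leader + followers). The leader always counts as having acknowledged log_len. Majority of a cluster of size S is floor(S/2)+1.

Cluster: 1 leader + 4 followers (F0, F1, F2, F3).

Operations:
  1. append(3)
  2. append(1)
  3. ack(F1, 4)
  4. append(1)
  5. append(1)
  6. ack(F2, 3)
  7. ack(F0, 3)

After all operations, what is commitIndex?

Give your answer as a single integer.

Answer: 3

Derivation:
Op 1: append 3 -> log_len=3
Op 2: append 1 -> log_len=4
Op 3: F1 acks idx 4 -> match: F0=0 F1=4 F2=0 F3=0; commitIndex=0
Op 4: append 1 -> log_len=5
Op 5: append 1 -> log_len=6
Op 6: F2 acks idx 3 -> match: F0=0 F1=4 F2=3 F3=0; commitIndex=3
Op 7: F0 acks idx 3 -> match: F0=3 F1=4 F2=3 F3=0; commitIndex=3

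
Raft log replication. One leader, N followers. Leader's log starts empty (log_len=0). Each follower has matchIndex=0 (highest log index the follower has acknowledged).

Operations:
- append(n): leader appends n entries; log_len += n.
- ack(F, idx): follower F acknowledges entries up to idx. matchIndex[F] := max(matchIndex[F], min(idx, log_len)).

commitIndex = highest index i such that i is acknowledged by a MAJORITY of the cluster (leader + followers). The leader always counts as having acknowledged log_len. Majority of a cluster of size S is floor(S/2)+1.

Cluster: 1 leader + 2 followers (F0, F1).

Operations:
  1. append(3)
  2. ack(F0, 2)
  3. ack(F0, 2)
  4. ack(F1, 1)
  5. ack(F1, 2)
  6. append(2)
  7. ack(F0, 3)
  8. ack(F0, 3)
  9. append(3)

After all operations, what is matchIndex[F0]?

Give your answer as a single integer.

Answer: 3

Derivation:
Op 1: append 3 -> log_len=3
Op 2: F0 acks idx 2 -> match: F0=2 F1=0; commitIndex=2
Op 3: F0 acks idx 2 -> match: F0=2 F1=0; commitIndex=2
Op 4: F1 acks idx 1 -> match: F0=2 F1=1; commitIndex=2
Op 5: F1 acks idx 2 -> match: F0=2 F1=2; commitIndex=2
Op 6: append 2 -> log_len=5
Op 7: F0 acks idx 3 -> match: F0=3 F1=2; commitIndex=3
Op 8: F0 acks idx 3 -> match: F0=3 F1=2; commitIndex=3
Op 9: append 3 -> log_len=8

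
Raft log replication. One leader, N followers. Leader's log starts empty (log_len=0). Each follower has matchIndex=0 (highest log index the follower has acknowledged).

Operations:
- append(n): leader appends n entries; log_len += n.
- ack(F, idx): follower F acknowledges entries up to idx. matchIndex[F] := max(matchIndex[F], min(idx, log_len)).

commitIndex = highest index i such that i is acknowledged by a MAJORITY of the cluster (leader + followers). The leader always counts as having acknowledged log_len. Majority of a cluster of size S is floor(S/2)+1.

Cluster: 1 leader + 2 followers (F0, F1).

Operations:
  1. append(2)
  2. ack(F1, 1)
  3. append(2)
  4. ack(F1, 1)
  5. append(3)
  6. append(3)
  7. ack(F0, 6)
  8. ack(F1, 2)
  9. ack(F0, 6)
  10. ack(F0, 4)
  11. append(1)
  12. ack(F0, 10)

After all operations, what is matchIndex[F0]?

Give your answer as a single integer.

Answer: 10

Derivation:
Op 1: append 2 -> log_len=2
Op 2: F1 acks idx 1 -> match: F0=0 F1=1; commitIndex=1
Op 3: append 2 -> log_len=4
Op 4: F1 acks idx 1 -> match: F0=0 F1=1; commitIndex=1
Op 5: append 3 -> log_len=7
Op 6: append 3 -> log_len=10
Op 7: F0 acks idx 6 -> match: F0=6 F1=1; commitIndex=6
Op 8: F1 acks idx 2 -> match: F0=6 F1=2; commitIndex=6
Op 9: F0 acks idx 6 -> match: F0=6 F1=2; commitIndex=6
Op 10: F0 acks idx 4 -> match: F0=6 F1=2; commitIndex=6
Op 11: append 1 -> log_len=11
Op 12: F0 acks idx 10 -> match: F0=10 F1=2; commitIndex=10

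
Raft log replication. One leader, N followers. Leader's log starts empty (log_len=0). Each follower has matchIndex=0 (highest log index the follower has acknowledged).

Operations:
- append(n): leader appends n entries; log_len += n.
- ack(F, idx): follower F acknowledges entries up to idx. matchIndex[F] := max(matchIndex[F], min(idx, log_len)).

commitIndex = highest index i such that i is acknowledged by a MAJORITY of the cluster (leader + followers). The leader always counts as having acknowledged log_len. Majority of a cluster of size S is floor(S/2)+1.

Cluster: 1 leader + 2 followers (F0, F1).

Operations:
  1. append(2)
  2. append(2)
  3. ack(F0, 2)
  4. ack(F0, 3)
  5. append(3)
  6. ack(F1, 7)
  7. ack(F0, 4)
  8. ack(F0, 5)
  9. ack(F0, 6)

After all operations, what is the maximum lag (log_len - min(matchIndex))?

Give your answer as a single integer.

Answer: 1

Derivation:
Op 1: append 2 -> log_len=2
Op 2: append 2 -> log_len=4
Op 3: F0 acks idx 2 -> match: F0=2 F1=0; commitIndex=2
Op 4: F0 acks idx 3 -> match: F0=3 F1=0; commitIndex=3
Op 5: append 3 -> log_len=7
Op 6: F1 acks idx 7 -> match: F0=3 F1=7; commitIndex=7
Op 7: F0 acks idx 4 -> match: F0=4 F1=7; commitIndex=7
Op 8: F0 acks idx 5 -> match: F0=5 F1=7; commitIndex=7
Op 9: F0 acks idx 6 -> match: F0=6 F1=7; commitIndex=7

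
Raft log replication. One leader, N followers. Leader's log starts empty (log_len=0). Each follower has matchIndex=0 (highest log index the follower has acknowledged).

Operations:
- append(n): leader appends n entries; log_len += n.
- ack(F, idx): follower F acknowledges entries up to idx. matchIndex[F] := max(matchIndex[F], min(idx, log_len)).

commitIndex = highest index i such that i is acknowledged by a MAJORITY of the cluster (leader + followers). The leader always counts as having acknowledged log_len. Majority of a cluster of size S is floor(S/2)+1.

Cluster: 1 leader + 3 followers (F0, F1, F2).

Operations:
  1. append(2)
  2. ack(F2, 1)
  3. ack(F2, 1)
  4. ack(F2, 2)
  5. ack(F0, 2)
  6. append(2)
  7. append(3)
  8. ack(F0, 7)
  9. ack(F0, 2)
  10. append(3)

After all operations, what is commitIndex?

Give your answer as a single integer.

Answer: 2

Derivation:
Op 1: append 2 -> log_len=2
Op 2: F2 acks idx 1 -> match: F0=0 F1=0 F2=1; commitIndex=0
Op 3: F2 acks idx 1 -> match: F0=0 F1=0 F2=1; commitIndex=0
Op 4: F2 acks idx 2 -> match: F0=0 F1=0 F2=2; commitIndex=0
Op 5: F0 acks idx 2 -> match: F0=2 F1=0 F2=2; commitIndex=2
Op 6: append 2 -> log_len=4
Op 7: append 3 -> log_len=7
Op 8: F0 acks idx 7 -> match: F0=7 F1=0 F2=2; commitIndex=2
Op 9: F0 acks idx 2 -> match: F0=7 F1=0 F2=2; commitIndex=2
Op 10: append 3 -> log_len=10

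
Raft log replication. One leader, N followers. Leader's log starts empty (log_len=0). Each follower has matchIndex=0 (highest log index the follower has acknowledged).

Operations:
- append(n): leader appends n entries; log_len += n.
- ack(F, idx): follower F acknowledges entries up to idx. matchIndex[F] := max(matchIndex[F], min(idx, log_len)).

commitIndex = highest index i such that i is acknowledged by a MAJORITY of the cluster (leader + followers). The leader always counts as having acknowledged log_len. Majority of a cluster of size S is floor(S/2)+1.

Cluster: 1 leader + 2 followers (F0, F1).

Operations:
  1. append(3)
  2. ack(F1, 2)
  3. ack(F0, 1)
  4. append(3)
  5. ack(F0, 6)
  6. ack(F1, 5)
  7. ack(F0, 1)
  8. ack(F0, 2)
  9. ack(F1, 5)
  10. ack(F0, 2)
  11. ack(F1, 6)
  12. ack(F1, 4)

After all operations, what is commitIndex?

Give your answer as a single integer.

Answer: 6

Derivation:
Op 1: append 3 -> log_len=3
Op 2: F1 acks idx 2 -> match: F0=0 F1=2; commitIndex=2
Op 3: F0 acks idx 1 -> match: F0=1 F1=2; commitIndex=2
Op 4: append 3 -> log_len=6
Op 5: F0 acks idx 6 -> match: F0=6 F1=2; commitIndex=6
Op 6: F1 acks idx 5 -> match: F0=6 F1=5; commitIndex=6
Op 7: F0 acks idx 1 -> match: F0=6 F1=5; commitIndex=6
Op 8: F0 acks idx 2 -> match: F0=6 F1=5; commitIndex=6
Op 9: F1 acks idx 5 -> match: F0=6 F1=5; commitIndex=6
Op 10: F0 acks idx 2 -> match: F0=6 F1=5; commitIndex=6
Op 11: F1 acks idx 6 -> match: F0=6 F1=6; commitIndex=6
Op 12: F1 acks idx 4 -> match: F0=6 F1=6; commitIndex=6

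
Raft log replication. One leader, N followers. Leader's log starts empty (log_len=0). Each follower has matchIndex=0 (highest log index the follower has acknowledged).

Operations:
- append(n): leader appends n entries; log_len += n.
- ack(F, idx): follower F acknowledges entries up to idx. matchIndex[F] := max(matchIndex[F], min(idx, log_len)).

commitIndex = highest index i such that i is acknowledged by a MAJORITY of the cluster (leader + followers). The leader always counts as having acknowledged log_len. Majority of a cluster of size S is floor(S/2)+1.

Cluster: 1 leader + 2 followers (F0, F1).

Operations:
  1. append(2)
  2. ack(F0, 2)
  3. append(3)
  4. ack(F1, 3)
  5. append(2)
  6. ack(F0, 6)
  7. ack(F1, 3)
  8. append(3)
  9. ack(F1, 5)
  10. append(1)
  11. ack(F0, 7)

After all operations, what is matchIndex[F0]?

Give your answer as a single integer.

Answer: 7

Derivation:
Op 1: append 2 -> log_len=2
Op 2: F0 acks idx 2 -> match: F0=2 F1=0; commitIndex=2
Op 3: append 3 -> log_len=5
Op 4: F1 acks idx 3 -> match: F0=2 F1=3; commitIndex=3
Op 5: append 2 -> log_len=7
Op 6: F0 acks idx 6 -> match: F0=6 F1=3; commitIndex=6
Op 7: F1 acks idx 3 -> match: F0=6 F1=3; commitIndex=6
Op 8: append 3 -> log_len=10
Op 9: F1 acks idx 5 -> match: F0=6 F1=5; commitIndex=6
Op 10: append 1 -> log_len=11
Op 11: F0 acks idx 7 -> match: F0=7 F1=5; commitIndex=7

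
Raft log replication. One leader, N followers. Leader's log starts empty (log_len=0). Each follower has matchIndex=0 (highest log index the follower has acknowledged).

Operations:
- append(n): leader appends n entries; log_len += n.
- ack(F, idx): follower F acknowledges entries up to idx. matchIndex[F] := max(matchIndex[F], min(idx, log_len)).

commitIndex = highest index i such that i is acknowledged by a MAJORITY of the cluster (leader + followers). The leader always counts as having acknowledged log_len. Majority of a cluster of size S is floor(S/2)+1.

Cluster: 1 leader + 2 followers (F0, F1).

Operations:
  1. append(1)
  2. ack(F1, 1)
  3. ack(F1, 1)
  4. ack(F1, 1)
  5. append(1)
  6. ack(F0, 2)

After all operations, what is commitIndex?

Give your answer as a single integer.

Answer: 2

Derivation:
Op 1: append 1 -> log_len=1
Op 2: F1 acks idx 1 -> match: F0=0 F1=1; commitIndex=1
Op 3: F1 acks idx 1 -> match: F0=0 F1=1; commitIndex=1
Op 4: F1 acks idx 1 -> match: F0=0 F1=1; commitIndex=1
Op 5: append 1 -> log_len=2
Op 6: F0 acks idx 2 -> match: F0=2 F1=1; commitIndex=2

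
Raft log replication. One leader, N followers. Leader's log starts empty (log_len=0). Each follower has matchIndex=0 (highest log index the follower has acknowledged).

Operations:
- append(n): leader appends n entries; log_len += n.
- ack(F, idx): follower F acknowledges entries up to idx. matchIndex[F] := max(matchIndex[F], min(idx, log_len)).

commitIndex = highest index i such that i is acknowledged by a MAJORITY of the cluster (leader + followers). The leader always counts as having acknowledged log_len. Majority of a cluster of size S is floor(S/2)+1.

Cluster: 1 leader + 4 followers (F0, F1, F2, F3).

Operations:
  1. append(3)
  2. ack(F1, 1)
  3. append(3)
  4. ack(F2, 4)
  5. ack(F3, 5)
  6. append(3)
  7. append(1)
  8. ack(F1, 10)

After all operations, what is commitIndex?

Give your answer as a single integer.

Op 1: append 3 -> log_len=3
Op 2: F1 acks idx 1 -> match: F0=0 F1=1 F2=0 F3=0; commitIndex=0
Op 3: append 3 -> log_len=6
Op 4: F2 acks idx 4 -> match: F0=0 F1=1 F2=4 F3=0; commitIndex=1
Op 5: F3 acks idx 5 -> match: F0=0 F1=1 F2=4 F3=5; commitIndex=4
Op 6: append 3 -> log_len=9
Op 7: append 1 -> log_len=10
Op 8: F1 acks idx 10 -> match: F0=0 F1=10 F2=4 F3=5; commitIndex=5

Answer: 5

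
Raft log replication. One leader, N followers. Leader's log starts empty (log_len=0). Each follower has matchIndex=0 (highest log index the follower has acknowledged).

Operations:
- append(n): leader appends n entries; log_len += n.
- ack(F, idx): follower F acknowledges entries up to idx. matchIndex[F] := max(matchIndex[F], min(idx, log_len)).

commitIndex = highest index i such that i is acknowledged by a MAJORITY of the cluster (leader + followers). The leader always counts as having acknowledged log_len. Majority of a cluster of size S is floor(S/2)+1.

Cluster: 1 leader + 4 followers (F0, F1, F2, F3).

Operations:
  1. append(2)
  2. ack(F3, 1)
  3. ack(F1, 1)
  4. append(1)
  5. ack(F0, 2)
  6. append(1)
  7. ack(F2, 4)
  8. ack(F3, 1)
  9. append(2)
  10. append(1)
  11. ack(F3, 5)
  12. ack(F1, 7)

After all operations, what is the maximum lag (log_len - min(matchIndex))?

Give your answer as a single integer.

Answer: 5

Derivation:
Op 1: append 2 -> log_len=2
Op 2: F3 acks idx 1 -> match: F0=0 F1=0 F2=0 F3=1; commitIndex=0
Op 3: F1 acks idx 1 -> match: F0=0 F1=1 F2=0 F3=1; commitIndex=1
Op 4: append 1 -> log_len=3
Op 5: F0 acks idx 2 -> match: F0=2 F1=1 F2=0 F3=1; commitIndex=1
Op 6: append 1 -> log_len=4
Op 7: F2 acks idx 4 -> match: F0=2 F1=1 F2=4 F3=1; commitIndex=2
Op 8: F3 acks idx 1 -> match: F0=2 F1=1 F2=4 F3=1; commitIndex=2
Op 9: append 2 -> log_len=6
Op 10: append 1 -> log_len=7
Op 11: F3 acks idx 5 -> match: F0=2 F1=1 F2=4 F3=5; commitIndex=4
Op 12: F1 acks idx 7 -> match: F0=2 F1=7 F2=4 F3=5; commitIndex=5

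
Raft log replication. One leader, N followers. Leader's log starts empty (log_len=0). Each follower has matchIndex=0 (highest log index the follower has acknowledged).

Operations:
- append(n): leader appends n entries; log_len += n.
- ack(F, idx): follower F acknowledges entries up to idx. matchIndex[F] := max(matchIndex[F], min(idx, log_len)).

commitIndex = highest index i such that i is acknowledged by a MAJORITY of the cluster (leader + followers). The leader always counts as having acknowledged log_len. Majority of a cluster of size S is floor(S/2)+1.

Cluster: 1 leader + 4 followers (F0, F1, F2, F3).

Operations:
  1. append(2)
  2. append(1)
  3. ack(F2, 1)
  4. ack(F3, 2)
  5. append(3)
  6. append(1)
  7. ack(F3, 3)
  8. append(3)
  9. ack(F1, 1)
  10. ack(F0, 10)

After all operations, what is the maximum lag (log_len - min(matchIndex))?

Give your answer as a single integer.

Op 1: append 2 -> log_len=2
Op 2: append 1 -> log_len=3
Op 3: F2 acks idx 1 -> match: F0=0 F1=0 F2=1 F3=0; commitIndex=0
Op 4: F3 acks idx 2 -> match: F0=0 F1=0 F2=1 F3=2; commitIndex=1
Op 5: append 3 -> log_len=6
Op 6: append 1 -> log_len=7
Op 7: F3 acks idx 3 -> match: F0=0 F1=0 F2=1 F3=3; commitIndex=1
Op 8: append 3 -> log_len=10
Op 9: F1 acks idx 1 -> match: F0=0 F1=1 F2=1 F3=3; commitIndex=1
Op 10: F0 acks idx 10 -> match: F0=10 F1=1 F2=1 F3=3; commitIndex=3

Answer: 9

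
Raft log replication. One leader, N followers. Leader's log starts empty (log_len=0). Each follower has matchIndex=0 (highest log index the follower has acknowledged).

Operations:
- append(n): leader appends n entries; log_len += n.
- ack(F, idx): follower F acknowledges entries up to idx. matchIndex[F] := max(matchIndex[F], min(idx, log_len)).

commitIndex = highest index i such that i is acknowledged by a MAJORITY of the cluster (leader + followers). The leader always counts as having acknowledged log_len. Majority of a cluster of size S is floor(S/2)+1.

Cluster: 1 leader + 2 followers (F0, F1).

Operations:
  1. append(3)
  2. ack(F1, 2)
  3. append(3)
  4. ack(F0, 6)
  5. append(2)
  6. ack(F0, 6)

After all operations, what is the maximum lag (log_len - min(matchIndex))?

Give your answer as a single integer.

Op 1: append 3 -> log_len=3
Op 2: F1 acks idx 2 -> match: F0=0 F1=2; commitIndex=2
Op 3: append 3 -> log_len=6
Op 4: F0 acks idx 6 -> match: F0=6 F1=2; commitIndex=6
Op 5: append 2 -> log_len=8
Op 6: F0 acks idx 6 -> match: F0=6 F1=2; commitIndex=6

Answer: 6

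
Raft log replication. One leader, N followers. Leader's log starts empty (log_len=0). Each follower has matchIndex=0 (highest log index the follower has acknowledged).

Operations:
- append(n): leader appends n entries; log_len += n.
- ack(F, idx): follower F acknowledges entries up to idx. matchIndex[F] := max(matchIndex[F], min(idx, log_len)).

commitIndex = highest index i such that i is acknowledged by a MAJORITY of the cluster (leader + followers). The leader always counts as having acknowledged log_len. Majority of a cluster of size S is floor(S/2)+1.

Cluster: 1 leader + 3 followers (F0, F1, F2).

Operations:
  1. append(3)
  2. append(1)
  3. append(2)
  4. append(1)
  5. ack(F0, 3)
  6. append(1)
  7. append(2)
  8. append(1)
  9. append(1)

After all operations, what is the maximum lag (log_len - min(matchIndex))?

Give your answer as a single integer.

Answer: 12

Derivation:
Op 1: append 3 -> log_len=3
Op 2: append 1 -> log_len=4
Op 3: append 2 -> log_len=6
Op 4: append 1 -> log_len=7
Op 5: F0 acks idx 3 -> match: F0=3 F1=0 F2=0; commitIndex=0
Op 6: append 1 -> log_len=8
Op 7: append 2 -> log_len=10
Op 8: append 1 -> log_len=11
Op 9: append 1 -> log_len=12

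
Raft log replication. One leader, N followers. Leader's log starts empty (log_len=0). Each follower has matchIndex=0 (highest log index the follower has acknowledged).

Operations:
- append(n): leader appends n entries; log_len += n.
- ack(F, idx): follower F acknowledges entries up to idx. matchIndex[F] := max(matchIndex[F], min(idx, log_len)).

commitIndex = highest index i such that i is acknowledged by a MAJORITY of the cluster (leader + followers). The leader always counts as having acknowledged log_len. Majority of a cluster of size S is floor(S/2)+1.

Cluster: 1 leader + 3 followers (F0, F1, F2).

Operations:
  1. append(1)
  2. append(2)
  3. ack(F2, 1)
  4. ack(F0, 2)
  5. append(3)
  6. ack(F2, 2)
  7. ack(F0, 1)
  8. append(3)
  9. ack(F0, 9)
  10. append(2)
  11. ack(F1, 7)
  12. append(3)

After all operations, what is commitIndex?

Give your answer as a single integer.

Op 1: append 1 -> log_len=1
Op 2: append 2 -> log_len=3
Op 3: F2 acks idx 1 -> match: F0=0 F1=0 F2=1; commitIndex=0
Op 4: F0 acks idx 2 -> match: F0=2 F1=0 F2=1; commitIndex=1
Op 5: append 3 -> log_len=6
Op 6: F2 acks idx 2 -> match: F0=2 F1=0 F2=2; commitIndex=2
Op 7: F0 acks idx 1 -> match: F0=2 F1=0 F2=2; commitIndex=2
Op 8: append 3 -> log_len=9
Op 9: F0 acks idx 9 -> match: F0=9 F1=0 F2=2; commitIndex=2
Op 10: append 2 -> log_len=11
Op 11: F1 acks idx 7 -> match: F0=9 F1=7 F2=2; commitIndex=7
Op 12: append 3 -> log_len=14

Answer: 7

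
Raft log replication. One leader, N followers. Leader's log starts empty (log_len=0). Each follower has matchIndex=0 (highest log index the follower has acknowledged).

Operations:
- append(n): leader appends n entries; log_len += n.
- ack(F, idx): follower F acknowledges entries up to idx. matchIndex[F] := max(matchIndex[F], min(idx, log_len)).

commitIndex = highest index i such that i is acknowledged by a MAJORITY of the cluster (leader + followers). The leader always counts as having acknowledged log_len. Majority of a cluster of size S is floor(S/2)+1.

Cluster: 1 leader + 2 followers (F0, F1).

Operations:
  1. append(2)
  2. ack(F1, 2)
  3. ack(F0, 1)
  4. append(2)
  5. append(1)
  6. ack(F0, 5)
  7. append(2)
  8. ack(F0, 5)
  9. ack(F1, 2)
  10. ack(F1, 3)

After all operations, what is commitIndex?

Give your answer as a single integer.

Op 1: append 2 -> log_len=2
Op 2: F1 acks idx 2 -> match: F0=0 F1=2; commitIndex=2
Op 3: F0 acks idx 1 -> match: F0=1 F1=2; commitIndex=2
Op 4: append 2 -> log_len=4
Op 5: append 1 -> log_len=5
Op 6: F0 acks idx 5 -> match: F0=5 F1=2; commitIndex=5
Op 7: append 2 -> log_len=7
Op 8: F0 acks idx 5 -> match: F0=5 F1=2; commitIndex=5
Op 9: F1 acks idx 2 -> match: F0=5 F1=2; commitIndex=5
Op 10: F1 acks idx 3 -> match: F0=5 F1=3; commitIndex=5

Answer: 5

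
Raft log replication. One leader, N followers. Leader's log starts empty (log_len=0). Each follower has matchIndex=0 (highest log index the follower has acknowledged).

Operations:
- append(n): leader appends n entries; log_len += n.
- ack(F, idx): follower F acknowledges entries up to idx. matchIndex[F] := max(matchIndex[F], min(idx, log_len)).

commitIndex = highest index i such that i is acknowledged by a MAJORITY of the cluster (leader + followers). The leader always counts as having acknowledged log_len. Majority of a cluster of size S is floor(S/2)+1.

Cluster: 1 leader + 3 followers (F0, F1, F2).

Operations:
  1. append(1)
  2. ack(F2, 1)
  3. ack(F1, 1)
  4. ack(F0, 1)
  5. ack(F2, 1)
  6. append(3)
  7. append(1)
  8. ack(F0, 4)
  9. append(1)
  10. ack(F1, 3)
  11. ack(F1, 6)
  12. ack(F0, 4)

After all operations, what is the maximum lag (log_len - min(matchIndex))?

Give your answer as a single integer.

Op 1: append 1 -> log_len=1
Op 2: F2 acks idx 1 -> match: F0=0 F1=0 F2=1; commitIndex=0
Op 3: F1 acks idx 1 -> match: F0=0 F1=1 F2=1; commitIndex=1
Op 4: F0 acks idx 1 -> match: F0=1 F1=1 F2=1; commitIndex=1
Op 5: F2 acks idx 1 -> match: F0=1 F1=1 F2=1; commitIndex=1
Op 6: append 3 -> log_len=4
Op 7: append 1 -> log_len=5
Op 8: F0 acks idx 4 -> match: F0=4 F1=1 F2=1; commitIndex=1
Op 9: append 1 -> log_len=6
Op 10: F1 acks idx 3 -> match: F0=4 F1=3 F2=1; commitIndex=3
Op 11: F1 acks idx 6 -> match: F0=4 F1=6 F2=1; commitIndex=4
Op 12: F0 acks idx 4 -> match: F0=4 F1=6 F2=1; commitIndex=4

Answer: 5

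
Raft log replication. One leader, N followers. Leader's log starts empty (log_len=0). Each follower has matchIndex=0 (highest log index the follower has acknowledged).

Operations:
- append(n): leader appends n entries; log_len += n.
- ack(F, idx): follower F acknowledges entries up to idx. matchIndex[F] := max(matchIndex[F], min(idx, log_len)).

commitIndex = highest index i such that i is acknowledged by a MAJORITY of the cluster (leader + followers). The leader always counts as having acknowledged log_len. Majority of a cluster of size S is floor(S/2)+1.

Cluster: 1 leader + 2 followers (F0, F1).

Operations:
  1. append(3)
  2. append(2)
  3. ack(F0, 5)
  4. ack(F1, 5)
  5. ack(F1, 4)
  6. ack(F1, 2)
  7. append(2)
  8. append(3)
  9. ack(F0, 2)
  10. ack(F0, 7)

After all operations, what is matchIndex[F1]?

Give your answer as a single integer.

Op 1: append 3 -> log_len=3
Op 2: append 2 -> log_len=5
Op 3: F0 acks idx 5 -> match: F0=5 F1=0; commitIndex=5
Op 4: F1 acks idx 5 -> match: F0=5 F1=5; commitIndex=5
Op 5: F1 acks idx 4 -> match: F0=5 F1=5; commitIndex=5
Op 6: F1 acks idx 2 -> match: F0=5 F1=5; commitIndex=5
Op 7: append 2 -> log_len=7
Op 8: append 3 -> log_len=10
Op 9: F0 acks idx 2 -> match: F0=5 F1=5; commitIndex=5
Op 10: F0 acks idx 7 -> match: F0=7 F1=5; commitIndex=7

Answer: 5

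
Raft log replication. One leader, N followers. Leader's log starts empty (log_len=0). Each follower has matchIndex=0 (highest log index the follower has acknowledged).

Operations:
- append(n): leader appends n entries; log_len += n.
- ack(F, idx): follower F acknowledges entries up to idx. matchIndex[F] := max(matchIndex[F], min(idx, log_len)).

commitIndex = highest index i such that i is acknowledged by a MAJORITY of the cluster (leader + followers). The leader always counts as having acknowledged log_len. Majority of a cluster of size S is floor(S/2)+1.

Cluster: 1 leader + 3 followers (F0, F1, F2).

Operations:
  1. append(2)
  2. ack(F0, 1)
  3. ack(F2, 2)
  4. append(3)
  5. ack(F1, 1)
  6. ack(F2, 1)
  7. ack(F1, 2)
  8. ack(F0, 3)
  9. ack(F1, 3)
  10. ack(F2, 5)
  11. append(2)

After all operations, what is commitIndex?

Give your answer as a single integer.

Op 1: append 2 -> log_len=2
Op 2: F0 acks idx 1 -> match: F0=1 F1=0 F2=0; commitIndex=0
Op 3: F2 acks idx 2 -> match: F0=1 F1=0 F2=2; commitIndex=1
Op 4: append 3 -> log_len=5
Op 5: F1 acks idx 1 -> match: F0=1 F1=1 F2=2; commitIndex=1
Op 6: F2 acks idx 1 -> match: F0=1 F1=1 F2=2; commitIndex=1
Op 7: F1 acks idx 2 -> match: F0=1 F1=2 F2=2; commitIndex=2
Op 8: F0 acks idx 3 -> match: F0=3 F1=2 F2=2; commitIndex=2
Op 9: F1 acks idx 3 -> match: F0=3 F1=3 F2=2; commitIndex=3
Op 10: F2 acks idx 5 -> match: F0=3 F1=3 F2=5; commitIndex=3
Op 11: append 2 -> log_len=7

Answer: 3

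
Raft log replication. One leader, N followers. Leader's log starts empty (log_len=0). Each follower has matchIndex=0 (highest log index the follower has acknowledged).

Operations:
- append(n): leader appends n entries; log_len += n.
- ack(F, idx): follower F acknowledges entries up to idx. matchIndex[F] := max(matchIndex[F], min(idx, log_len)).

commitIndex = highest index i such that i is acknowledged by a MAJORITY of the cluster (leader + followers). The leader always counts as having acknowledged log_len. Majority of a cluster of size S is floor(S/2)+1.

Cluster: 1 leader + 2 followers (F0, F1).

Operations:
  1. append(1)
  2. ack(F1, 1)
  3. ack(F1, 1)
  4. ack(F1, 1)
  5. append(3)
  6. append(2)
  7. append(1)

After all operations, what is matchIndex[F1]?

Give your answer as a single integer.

Op 1: append 1 -> log_len=1
Op 2: F1 acks idx 1 -> match: F0=0 F1=1; commitIndex=1
Op 3: F1 acks idx 1 -> match: F0=0 F1=1; commitIndex=1
Op 4: F1 acks idx 1 -> match: F0=0 F1=1; commitIndex=1
Op 5: append 3 -> log_len=4
Op 6: append 2 -> log_len=6
Op 7: append 1 -> log_len=7

Answer: 1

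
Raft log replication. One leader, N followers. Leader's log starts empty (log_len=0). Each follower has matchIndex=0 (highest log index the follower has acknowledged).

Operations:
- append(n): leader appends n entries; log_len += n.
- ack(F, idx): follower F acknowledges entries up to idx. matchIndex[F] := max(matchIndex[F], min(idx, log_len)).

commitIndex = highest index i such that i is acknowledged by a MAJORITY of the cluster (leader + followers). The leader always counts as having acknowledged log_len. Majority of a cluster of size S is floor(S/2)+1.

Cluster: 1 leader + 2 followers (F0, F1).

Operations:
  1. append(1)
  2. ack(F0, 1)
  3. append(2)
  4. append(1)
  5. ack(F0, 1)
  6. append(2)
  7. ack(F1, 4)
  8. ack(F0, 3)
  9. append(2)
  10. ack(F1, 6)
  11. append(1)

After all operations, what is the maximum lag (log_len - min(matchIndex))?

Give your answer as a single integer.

Answer: 6

Derivation:
Op 1: append 1 -> log_len=1
Op 2: F0 acks idx 1 -> match: F0=1 F1=0; commitIndex=1
Op 3: append 2 -> log_len=3
Op 4: append 1 -> log_len=4
Op 5: F0 acks idx 1 -> match: F0=1 F1=0; commitIndex=1
Op 6: append 2 -> log_len=6
Op 7: F1 acks idx 4 -> match: F0=1 F1=4; commitIndex=4
Op 8: F0 acks idx 3 -> match: F0=3 F1=4; commitIndex=4
Op 9: append 2 -> log_len=8
Op 10: F1 acks idx 6 -> match: F0=3 F1=6; commitIndex=6
Op 11: append 1 -> log_len=9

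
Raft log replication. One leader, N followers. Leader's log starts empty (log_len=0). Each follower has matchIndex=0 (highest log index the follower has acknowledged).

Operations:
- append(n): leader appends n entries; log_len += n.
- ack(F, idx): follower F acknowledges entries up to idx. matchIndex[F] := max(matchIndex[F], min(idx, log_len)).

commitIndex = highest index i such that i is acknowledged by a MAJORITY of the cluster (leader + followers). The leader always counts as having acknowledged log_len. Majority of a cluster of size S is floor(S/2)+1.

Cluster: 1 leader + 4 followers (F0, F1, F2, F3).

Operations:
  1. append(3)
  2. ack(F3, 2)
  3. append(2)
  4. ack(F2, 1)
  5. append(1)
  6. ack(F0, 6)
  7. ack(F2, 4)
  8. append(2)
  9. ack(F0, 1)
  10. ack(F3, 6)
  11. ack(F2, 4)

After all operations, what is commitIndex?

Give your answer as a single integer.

Answer: 6

Derivation:
Op 1: append 3 -> log_len=3
Op 2: F3 acks idx 2 -> match: F0=0 F1=0 F2=0 F3=2; commitIndex=0
Op 3: append 2 -> log_len=5
Op 4: F2 acks idx 1 -> match: F0=0 F1=0 F2=1 F3=2; commitIndex=1
Op 5: append 1 -> log_len=6
Op 6: F0 acks idx 6 -> match: F0=6 F1=0 F2=1 F3=2; commitIndex=2
Op 7: F2 acks idx 4 -> match: F0=6 F1=0 F2=4 F3=2; commitIndex=4
Op 8: append 2 -> log_len=8
Op 9: F0 acks idx 1 -> match: F0=6 F1=0 F2=4 F3=2; commitIndex=4
Op 10: F3 acks idx 6 -> match: F0=6 F1=0 F2=4 F3=6; commitIndex=6
Op 11: F2 acks idx 4 -> match: F0=6 F1=0 F2=4 F3=6; commitIndex=6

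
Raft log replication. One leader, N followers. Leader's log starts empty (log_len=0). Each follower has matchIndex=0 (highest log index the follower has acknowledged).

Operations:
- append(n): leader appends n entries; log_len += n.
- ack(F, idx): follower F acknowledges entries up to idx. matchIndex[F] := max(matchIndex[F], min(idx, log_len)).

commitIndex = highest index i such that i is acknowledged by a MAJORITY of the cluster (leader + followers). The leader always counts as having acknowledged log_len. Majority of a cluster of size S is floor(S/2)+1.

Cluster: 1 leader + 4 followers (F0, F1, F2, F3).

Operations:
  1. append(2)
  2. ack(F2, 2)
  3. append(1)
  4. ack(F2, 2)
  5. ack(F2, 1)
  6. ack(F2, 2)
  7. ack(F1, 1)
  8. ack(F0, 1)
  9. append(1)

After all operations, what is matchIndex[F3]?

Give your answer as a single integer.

Op 1: append 2 -> log_len=2
Op 2: F2 acks idx 2 -> match: F0=0 F1=0 F2=2 F3=0; commitIndex=0
Op 3: append 1 -> log_len=3
Op 4: F2 acks idx 2 -> match: F0=0 F1=0 F2=2 F3=0; commitIndex=0
Op 5: F2 acks idx 1 -> match: F0=0 F1=0 F2=2 F3=0; commitIndex=0
Op 6: F2 acks idx 2 -> match: F0=0 F1=0 F2=2 F3=0; commitIndex=0
Op 7: F1 acks idx 1 -> match: F0=0 F1=1 F2=2 F3=0; commitIndex=1
Op 8: F0 acks idx 1 -> match: F0=1 F1=1 F2=2 F3=0; commitIndex=1
Op 9: append 1 -> log_len=4

Answer: 0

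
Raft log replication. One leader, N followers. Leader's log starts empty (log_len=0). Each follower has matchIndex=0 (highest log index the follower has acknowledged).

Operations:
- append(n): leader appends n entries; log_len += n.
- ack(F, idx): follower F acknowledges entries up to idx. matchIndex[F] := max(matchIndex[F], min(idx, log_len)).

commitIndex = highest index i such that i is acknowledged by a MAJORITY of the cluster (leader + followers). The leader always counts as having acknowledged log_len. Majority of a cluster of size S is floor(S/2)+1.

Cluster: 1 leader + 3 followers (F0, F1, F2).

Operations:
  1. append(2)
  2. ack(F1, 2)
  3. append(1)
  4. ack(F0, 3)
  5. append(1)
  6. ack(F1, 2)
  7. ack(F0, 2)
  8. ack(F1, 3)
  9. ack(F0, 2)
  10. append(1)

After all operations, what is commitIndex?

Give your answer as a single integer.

Answer: 3

Derivation:
Op 1: append 2 -> log_len=2
Op 2: F1 acks idx 2 -> match: F0=0 F1=2 F2=0; commitIndex=0
Op 3: append 1 -> log_len=3
Op 4: F0 acks idx 3 -> match: F0=3 F1=2 F2=0; commitIndex=2
Op 5: append 1 -> log_len=4
Op 6: F1 acks idx 2 -> match: F0=3 F1=2 F2=0; commitIndex=2
Op 7: F0 acks idx 2 -> match: F0=3 F1=2 F2=0; commitIndex=2
Op 8: F1 acks idx 3 -> match: F0=3 F1=3 F2=0; commitIndex=3
Op 9: F0 acks idx 2 -> match: F0=3 F1=3 F2=0; commitIndex=3
Op 10: append 1 -> log_len=5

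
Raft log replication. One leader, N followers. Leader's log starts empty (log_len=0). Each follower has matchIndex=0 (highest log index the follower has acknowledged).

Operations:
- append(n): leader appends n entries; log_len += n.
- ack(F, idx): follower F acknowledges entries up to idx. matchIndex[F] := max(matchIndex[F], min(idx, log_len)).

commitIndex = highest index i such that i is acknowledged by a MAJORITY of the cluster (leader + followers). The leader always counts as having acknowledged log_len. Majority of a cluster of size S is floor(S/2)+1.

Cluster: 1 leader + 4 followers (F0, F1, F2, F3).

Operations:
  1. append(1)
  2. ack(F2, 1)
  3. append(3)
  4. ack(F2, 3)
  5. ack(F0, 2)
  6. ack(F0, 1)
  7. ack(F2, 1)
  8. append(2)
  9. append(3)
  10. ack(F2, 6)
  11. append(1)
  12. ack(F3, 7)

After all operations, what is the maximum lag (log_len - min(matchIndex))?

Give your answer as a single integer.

Op 1: append 1 -> log_len=1
Op 2: F2 acks idx 1 -> match: F0=0 F1=0 F2=1 F3=0; commitIndex=0
Op 3: append 3 -> log_len=4
Op 4: F2 acks idx 3 -> match: F0=0 F1=0 F2=3 F3=0; commitIndex=0
Op 5: F0 acks idx 2 -> match: F0=2 F1=0 F2=3 F3=0; commitIndex=2
Op 6: F0 acks idx 1 -> match: F0=2 F1=0 F2=3 F3=0; commitIndex=2
Op 7: F2 acks idx 1 -> match: F0=2 F1=0 F2=3 F3=0; commitIndex=2
Op 8: append 2 -> log_len=6
Op 9: append 3 -> log_len=9
Op 10: F2 acks idx 6 -> match: F0=2 F1=0 F2=6 F3=0; commitIndex=2
Op 11: append 1 -> log_len=10
Op 12: F3 acks idx 7 -> match: F0=2 F1=0 F2=6 F3=7; commitIndex=6

Answer: 10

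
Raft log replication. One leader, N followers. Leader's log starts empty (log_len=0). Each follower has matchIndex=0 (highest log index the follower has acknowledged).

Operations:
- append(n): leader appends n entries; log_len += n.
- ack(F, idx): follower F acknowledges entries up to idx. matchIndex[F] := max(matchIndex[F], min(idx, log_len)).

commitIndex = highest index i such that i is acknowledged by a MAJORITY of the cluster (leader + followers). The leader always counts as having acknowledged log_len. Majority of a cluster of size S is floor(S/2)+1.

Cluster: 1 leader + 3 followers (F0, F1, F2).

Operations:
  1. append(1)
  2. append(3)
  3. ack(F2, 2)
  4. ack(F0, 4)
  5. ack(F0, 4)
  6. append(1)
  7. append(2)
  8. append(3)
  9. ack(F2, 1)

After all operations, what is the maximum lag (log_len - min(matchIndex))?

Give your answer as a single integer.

Op 1: append 1 -> log_len=1
Op 2: append 3 -> log_len=4
Op 3: F2 acks idx 2 -> match: F0=0 F1=0 F2=2; commitIndex=0
Op 4: F0 acks idx 4 -> match: F0=4 F1=0 F2=2; commitIndex=2
Op 5: F0 acks idx 4 -> match: F0=4 F1=0 F2=2; commitIndex=2
Op 6: append 1 -> log_len=5
Op 7: append 2 -> log_len=7
Op 8: append 3 -> log_len=10
Op 9: F2 acks idx 1 -> match: F0=4 F1=0 F2=2; commitIndex=2

Answer: 10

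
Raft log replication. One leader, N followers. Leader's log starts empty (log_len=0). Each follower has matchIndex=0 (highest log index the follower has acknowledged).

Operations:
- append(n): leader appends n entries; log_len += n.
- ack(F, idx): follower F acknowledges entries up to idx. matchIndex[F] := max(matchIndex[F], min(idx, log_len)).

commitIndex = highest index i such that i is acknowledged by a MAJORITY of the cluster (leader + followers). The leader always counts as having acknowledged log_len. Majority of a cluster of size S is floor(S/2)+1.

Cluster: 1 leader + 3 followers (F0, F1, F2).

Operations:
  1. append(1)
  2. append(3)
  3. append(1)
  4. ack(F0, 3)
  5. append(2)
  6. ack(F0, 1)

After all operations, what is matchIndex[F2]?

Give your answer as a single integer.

Answer: 0

Derivation:
Op 1: append 1 -> log_len=1
Op 2: append 3 -> log_len=4
Op 3: append 1 -> log_len=5
Op 4: F0 acks idx 3 -> match: F0=3 F1=0 F2=0; commitIndex=0
Op 5: append 2 -> log_len=7
Op 6: F0 acks idx 1 -> match: F0=3 F1=0 F2=0; commitIndex=0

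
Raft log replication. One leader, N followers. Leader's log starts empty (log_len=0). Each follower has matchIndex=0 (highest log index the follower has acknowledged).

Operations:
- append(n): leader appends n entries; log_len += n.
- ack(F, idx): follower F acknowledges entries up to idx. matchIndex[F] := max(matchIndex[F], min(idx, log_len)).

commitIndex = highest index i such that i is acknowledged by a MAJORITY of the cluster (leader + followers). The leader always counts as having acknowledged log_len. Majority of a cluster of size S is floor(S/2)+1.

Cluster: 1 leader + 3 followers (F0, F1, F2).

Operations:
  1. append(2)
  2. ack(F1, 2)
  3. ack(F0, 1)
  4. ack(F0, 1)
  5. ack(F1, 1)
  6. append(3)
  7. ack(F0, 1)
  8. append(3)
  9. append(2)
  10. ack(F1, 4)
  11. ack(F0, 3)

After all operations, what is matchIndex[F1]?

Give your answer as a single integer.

Answer: 4

Derivation:
Op 1: append 2 -> log_len=2
Op 2: F1 acks idx 2 -> match: F0=0 F1=2 F2=0; commitIndex=0
Op 3: F0 acks idx 1 -> match: F0=1 F1=2 F2=0; commitIndex=1
Op 4: F0 acks idx 1 -> match: F0=1 F1=2 F2=0; commitIndex=1
Op 5: F1 acks idx 1 -> match: F0=1 F1=2 F2=0; commitIndex=1
Op 6: append 3 -> log_len=5
Op 7: F0 acks idx 1 -> match: F0=1 F1=2 F2=0; commitIndex=1
Op 8: append 3 -> log_len=8
Op 9: append 2 -> log_len=10
Op 10: F1 acks idx 4 -> match: F0=1 F1=4 F2=0; commitIndex=1
Op 11: F0 acks idx 3 -> match: F0=3 F1=4 F2=0; commitIndex=3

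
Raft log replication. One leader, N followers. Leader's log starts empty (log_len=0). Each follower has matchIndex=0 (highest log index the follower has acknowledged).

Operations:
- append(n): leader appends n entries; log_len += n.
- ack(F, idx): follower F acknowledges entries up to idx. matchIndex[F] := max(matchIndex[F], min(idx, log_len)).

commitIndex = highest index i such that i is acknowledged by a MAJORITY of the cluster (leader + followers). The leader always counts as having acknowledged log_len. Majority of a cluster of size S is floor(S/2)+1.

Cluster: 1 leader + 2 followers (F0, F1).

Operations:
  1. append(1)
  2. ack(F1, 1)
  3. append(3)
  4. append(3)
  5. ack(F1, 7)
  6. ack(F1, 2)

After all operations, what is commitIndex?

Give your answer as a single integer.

Answer: 7

Derivation:
Op 1: append 1 -> log_len=1
Op 2: F1 acks idx 1 -> match: F0=0 F1=1; commitIndex=1
Op 3: append 3 -> log_len=4
Op 4: append 3 -> log_len=7
Op 5: F1 acks idx 7 -> match: F0=0 F1=7; commitIndex=7
Op 6: F1 acks idx 2 -> match: F0=0 F1=7; commitIndex=7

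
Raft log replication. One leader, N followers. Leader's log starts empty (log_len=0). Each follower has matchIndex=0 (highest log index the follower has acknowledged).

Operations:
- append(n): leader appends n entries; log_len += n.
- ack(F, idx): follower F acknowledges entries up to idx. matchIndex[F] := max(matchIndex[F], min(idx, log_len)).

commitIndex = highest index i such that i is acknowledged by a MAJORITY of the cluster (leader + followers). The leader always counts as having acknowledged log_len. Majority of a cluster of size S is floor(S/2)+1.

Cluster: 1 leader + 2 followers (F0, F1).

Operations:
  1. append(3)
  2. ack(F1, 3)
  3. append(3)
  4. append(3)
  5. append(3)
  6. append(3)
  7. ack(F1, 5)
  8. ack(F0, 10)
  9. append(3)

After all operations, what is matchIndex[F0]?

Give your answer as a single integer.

Op 1: append 3 -> log_len=3
Op 2: F1 acks idx 3 -> match: F0=0 F1=3; commitIndex=3
Op 3: append 3 -> log_len=6
Op 4: append 3 -> log_len=9
Op 5: append 3 -> log_len=12
Op 6: append 3 -> log_len=15
Op 7: F1 acks idx 5 -> match: F0=0 F1=5; commitIndex=5
Op 8: F0 acks idx 10 -> match: F0=10 F1=5; commitIndex=10
Op 9: append 3 -> log_len=18

Answer: 10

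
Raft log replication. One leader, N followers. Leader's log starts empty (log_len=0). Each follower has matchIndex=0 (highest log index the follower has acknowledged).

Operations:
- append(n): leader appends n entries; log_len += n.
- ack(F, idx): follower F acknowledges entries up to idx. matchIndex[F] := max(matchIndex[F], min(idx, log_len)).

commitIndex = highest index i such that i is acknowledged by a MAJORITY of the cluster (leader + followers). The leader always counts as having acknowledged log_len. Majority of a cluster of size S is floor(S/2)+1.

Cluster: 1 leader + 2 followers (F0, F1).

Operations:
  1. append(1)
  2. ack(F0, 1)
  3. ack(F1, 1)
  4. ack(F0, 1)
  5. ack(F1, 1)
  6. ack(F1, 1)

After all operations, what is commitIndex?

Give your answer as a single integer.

Op 1: append 1 -> log_len=1
Op 2: F0 acks idx 1 -> match: F0=1 F1=0; commitIndex=1
Op 3: F1 acks idx 1 -> match: F0=1 F1=1; commitIndex=1
Op 4: F0 acks idx 1 -> match: F0=1 F1=1; commitIndex=1
Op 5: F1 acks idx 1 -> match: F0=1 F1=1; commitIndex=1
Op 6: F1 acks idx 1 -> match: F0=1 F1=1; commitIndex=1

Answer: 1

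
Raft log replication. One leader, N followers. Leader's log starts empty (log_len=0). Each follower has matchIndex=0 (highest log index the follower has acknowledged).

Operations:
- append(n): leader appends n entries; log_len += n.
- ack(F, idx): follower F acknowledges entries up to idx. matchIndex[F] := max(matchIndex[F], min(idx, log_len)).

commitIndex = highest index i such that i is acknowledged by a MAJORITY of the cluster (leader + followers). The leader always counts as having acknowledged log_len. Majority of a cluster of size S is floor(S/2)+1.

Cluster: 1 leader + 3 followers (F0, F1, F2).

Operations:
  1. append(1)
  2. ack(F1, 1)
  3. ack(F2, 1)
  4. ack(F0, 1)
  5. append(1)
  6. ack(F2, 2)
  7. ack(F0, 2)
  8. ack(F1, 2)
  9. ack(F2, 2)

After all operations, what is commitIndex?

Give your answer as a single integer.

Op 1: append 1 -> log_len=1
Op 2: F1 acks idx 1 -> match: F0=0 F1=1 F2=0; commitIndex=0
Op 3: F2 acks idx 1 -> match: F0=0 F1=1 F2=1; commitIndex=1
Op 4: F0 acks idx 1 -> match: F0=1 F1=1 F2=1; commitIndex=1
Op 5: append 1 -> log_len=2
Op 6: F2 acks idx 2 -> match: F0=1 F1=1 F2=2; commitIndex=1
Op 7: F0 acks idx 2 -> match: F0=2 F1=1 F2=2; commitIndex=2
Op 8: F1 acks idx 2 -> match: F0=2 F1=2 F2=2; commitIndex=2
Op 9: F2 acks idx 2 -> match: F0=2 F1=2 F2=2; commitIndex=2

Answer: 2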